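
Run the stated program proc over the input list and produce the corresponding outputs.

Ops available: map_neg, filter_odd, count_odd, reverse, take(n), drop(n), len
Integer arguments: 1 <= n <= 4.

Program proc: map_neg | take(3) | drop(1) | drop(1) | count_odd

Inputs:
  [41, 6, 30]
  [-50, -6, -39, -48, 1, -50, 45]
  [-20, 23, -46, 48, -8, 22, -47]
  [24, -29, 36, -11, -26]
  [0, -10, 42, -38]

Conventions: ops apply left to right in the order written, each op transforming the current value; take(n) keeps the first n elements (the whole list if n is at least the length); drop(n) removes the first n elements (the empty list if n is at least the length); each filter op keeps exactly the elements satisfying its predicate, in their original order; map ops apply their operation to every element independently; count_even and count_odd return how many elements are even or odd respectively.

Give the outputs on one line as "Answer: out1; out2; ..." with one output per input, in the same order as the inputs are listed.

0; 1; 0; 0; 0

Execution, op by op:
  [41, 6, 30] -> [-41, -6, -30] -> [-41, -6, -30] -> [-6, -30] -> [-30] -> 0
  [-50, -6, -39, -48, 1, -50, 45] -> [50, 6, 39, 48, -1, 50, -45] -> [50, 6, 39] -> [6, 39] -> [39] -> 1
  [-20, 23, -46, 48, -8, 22, -47] -> [20, -23, 46, -48, 8, -22, 47] -> [20, -23, 46] -> [-23, 46] -> [46] -> 0
  [24, -29, 36, -11, -26] -> [-24, 29, -36, 11, 26] -> [-24, 29, -36] -> [29, -36] -> [-36] -> 0
  [0, -10, 42, -38] -> [0, 10, -42, 38] -> [0, 10, -42] -> [10, -42] -> [-42] -> 0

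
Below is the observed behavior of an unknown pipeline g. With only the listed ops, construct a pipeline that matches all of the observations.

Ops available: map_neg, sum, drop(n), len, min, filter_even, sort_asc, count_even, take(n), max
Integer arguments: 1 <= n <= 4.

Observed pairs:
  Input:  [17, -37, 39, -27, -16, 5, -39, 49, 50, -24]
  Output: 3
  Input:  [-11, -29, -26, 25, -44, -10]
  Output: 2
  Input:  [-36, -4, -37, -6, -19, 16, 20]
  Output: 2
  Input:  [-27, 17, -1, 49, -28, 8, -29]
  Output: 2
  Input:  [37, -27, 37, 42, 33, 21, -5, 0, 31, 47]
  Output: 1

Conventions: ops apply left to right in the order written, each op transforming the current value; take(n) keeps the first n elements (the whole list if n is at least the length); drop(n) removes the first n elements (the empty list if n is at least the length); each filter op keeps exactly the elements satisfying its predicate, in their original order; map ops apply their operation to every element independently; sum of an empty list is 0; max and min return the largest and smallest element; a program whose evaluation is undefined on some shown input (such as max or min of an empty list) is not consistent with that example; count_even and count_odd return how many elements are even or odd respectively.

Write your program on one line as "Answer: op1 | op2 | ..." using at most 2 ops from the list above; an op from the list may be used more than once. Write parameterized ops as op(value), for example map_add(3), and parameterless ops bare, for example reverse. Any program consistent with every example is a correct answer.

drop(4) | count_even

Check, running the answer program on each example:
  [17, -37, 39, -27, -16, 5, -39, 49, 50, -24] -> [-16, 5, -39, 49, 50, -24] -> 3
  [-11, -29, -26, 25, -44, -10] -> [-44, -10] -> 2
  [-36, -4, -37, -6, -19, 16, 20] -> [-19, 16, 20] -> 2
  [-27, 17, -1, 49, -28, 8, -29] -> [-28, 8, -29] -> 2
  [37, -27, 37, 42, 33, 21, -5, 0, 31, 47] -> [33, 21, -5, 0, 31, 47] -> 1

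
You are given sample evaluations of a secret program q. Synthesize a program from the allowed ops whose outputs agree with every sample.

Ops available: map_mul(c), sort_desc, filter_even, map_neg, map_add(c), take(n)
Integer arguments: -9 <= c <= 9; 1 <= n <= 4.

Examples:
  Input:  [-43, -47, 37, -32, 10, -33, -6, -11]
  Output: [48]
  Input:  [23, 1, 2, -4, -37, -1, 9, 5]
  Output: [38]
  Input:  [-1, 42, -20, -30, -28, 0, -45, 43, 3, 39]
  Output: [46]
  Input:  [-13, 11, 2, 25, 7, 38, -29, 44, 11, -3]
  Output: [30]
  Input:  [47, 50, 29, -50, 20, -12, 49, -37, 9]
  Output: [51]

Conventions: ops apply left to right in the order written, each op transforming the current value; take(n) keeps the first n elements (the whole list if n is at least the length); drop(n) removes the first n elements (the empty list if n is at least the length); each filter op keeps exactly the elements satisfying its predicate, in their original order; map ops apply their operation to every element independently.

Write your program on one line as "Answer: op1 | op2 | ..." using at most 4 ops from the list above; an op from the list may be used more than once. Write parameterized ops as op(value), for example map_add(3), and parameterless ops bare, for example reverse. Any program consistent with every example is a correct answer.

map_neg | sort_desc | take(1) | map_add(1)

Check, running the answer program on each example:
  [-43, -47, 37, -32, 10, -33, -6, -11] -> [43, 47, -37, 32, -10, 33, 6, 11] -> [47, 43, 33, 32, 11, 6, -10, -37] -> [47] -> [48]
  [23, 1, 2, -4, -37, -1, 9, 5] -> [-23, -1, -2, 4, 37, 1, -9, -5] -> [37, 4, 1, -1, -2, -5, -9, -23] -> [37] -> [38]
  [-1, 42, -20, -30, -28, 0, -45, 43, 3, 39] -> [1, -42, 20, 30, 28, 0, 45, -43, -3, -39] -> [45, 30, 28, 20, 1, 0, -3, -39, -42, -43] -> [45] -> [46]
  [-13, 11, 2, 25, 7, 38, -29, 44, 11, -3] -> [13, -11, -2, -25, -7, -38, 29, -44, -11, 3] -> [29, 13, 3, -2, -7, -11, -11, -25, -38, -44] -> [29] -> [30]
  [47, 50, 29, -50, 20, -12, 49, -37, 9] -> [-47, -50, -29, 50, -20, 12, -49, 37, -9] -> [50, 37, 12, -9, -20, -29, -47, -49, -50] -> [50] -> [51]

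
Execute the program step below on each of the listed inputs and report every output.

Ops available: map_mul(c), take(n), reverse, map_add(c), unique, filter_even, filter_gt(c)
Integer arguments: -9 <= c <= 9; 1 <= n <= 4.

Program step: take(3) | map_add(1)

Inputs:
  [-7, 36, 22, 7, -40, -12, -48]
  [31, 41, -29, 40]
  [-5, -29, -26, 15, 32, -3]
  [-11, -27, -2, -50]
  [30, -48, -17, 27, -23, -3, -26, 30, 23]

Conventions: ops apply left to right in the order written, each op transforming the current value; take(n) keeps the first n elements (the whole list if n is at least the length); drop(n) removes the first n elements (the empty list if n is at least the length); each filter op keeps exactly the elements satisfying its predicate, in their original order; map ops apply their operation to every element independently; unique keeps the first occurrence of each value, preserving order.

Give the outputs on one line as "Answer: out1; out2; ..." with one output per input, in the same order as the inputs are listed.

Execution, op by op:
  [-7, 36, 22, 7, -40, -12, -48] -> [-7, 36, 22] -> [-6, 37, 23]
  [31, 41, -29, 40] -> [31, 41, -29] -> [32, 42, -28]
  [-5, -29, -26, 15, 32, -3] -> [-5, -29, -26] -> [-4, -28, -25]
  [-11, -27, -2, -50] -> [-11, -27, -2] -> [-10, -26, -1]
  [30, -48, -17, 27, -23, -3, -26, 30, 23] -> [30, -48, -17] -> [31, -47, -16]

[-6, 37, 23]; [32, 42, -28]; [-4, -28, -25]; [-10, -26, -1]; [31, -47, -16]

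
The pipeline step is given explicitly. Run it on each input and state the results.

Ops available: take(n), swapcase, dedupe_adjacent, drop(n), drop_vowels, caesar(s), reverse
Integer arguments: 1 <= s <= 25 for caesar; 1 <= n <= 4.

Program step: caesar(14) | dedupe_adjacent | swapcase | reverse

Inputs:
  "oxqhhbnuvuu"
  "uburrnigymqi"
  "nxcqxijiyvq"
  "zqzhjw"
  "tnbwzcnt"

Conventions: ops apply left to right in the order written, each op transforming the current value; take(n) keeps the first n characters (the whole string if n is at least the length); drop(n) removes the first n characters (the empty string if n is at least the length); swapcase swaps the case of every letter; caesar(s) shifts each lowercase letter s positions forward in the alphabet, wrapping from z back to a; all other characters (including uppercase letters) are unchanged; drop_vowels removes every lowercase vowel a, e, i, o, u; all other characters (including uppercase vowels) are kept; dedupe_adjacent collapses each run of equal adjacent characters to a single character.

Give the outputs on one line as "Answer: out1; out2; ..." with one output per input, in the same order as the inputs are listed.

"IJIBPVELC"; "WEAMUWBFIPI"; "EJMWXWLEQLB"; "KXVNEN"; "HBQNKPBH"

Execution, op by op:
  "oxqhhbnuvuu" -> "clevvpbijii" -> "clevpbiji" -> "CLEVPBIJI" -> "IJIBPVELC"
  "uburrnigymqi" -> "ipiffbwumaew" -> "ipifbwumaew" -> "IPIFBWUMAEW" -> "WEAMUWBFIPI"
  "nxcqxijiyvq" -> "blqelwxwmje" -> "blqelwxwmje" -> "BLQELWXWMJE" -> "EJMWXWLEQLB"
  "zqzhjw" -> "nenvxk" -> "nenvxk" -> "NENVXK" -> "KXVNEN"
  "tnbwzcnt" -> "hbpknqbh" -> "hbpknqbh" -> "HBPKNQBH" -> "HBQNKPBH"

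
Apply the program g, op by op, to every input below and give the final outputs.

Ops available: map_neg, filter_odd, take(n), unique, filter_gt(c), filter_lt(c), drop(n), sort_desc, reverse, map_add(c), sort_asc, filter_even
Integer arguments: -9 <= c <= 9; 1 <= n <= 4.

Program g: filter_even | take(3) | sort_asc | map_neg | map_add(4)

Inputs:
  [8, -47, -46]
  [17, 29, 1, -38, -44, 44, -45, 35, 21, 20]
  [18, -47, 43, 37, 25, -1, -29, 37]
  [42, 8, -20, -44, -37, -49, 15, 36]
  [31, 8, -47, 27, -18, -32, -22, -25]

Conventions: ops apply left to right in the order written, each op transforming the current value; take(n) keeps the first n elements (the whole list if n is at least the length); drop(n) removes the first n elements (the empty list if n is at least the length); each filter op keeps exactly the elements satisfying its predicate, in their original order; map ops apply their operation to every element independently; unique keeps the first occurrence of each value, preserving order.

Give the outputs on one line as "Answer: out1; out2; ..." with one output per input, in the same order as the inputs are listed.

Execution, op by op:
  [8, -47, -46] -> [8, -46] -> [8, -46] -> [-46, 8] -> [46, -8] -> [50, -4]
  [17, 29, 1, -38, -44, 44, -45, 35, 21, 20] -> [-38, -44, 44, 20] -> [-38, -44, 44] -> [-44, -38, 44] -> [44, 38, -44] -> [48, 42, -40]
  [18, -47, 43, 37, 25, -1, -29, 37] -> [18] -> [18] -> [18] -> [-18] -> [-14]
  [42, 8, -20, -44, -37, -49, 15, 36] -> [42, 8, -20, -44, 36] -> [42, 8, -20] -> [-20, 8, 42] -> [20, -8, -42] -> [24, -4, -38]
  [31, 8, -47, 27, -18, -32, -22, -25] -> [8, -18, -32, -22] -> [8, -18, -32] -> [-32, -18, 8] -> [32, 18, -8] -> [36, 22, -4]

[50, -4]; [48, 42, -40]; [-14]; [24, -4, -38]; [36, 22, -4]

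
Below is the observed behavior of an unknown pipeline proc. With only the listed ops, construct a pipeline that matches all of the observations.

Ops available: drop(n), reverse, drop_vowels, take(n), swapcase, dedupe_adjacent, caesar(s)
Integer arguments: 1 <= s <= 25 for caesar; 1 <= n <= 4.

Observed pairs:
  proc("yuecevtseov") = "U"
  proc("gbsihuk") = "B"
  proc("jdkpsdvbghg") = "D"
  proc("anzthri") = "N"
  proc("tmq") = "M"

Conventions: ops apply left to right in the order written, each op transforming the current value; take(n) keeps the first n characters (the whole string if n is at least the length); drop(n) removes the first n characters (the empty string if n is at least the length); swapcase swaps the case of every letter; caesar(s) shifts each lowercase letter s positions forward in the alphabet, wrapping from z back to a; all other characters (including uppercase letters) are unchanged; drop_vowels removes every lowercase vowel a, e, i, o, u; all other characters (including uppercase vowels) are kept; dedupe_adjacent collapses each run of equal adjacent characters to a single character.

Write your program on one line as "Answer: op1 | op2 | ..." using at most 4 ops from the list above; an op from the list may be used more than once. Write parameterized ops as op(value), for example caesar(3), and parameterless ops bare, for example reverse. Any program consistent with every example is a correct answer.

swapcase | drop(1) | take(1)

Check, running the answer program on each example:
  "yuecevtseov" -> "YUECEVTSEOV" -> "UECEVTSEOV" -> "U"
  "gbsihuk" -> "GBSIHUK" -> "BSIHUK" -> "B"
  "jdkpsdvbghg" -> "JDKPSDVBGHG" -> "DKPSDVBGHG" -> "D"
  "anzthri" -> "ANZTHRI" -> "NZTHRI" -> "N"
  "tmq" -> "TMQ" -> "MQ" -> "M"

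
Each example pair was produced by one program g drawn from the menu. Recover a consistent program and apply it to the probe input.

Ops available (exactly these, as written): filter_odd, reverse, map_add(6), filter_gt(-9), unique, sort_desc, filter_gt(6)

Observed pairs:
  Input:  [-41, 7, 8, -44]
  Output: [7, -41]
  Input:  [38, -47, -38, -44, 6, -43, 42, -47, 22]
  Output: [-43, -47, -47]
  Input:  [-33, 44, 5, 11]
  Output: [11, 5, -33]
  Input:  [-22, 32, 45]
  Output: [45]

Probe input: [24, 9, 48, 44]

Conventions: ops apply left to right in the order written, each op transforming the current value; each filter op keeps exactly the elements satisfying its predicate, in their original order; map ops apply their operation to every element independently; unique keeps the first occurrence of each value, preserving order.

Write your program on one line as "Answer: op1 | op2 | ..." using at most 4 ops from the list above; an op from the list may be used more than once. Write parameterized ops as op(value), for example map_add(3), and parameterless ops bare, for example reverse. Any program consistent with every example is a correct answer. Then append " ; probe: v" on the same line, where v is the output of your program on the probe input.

reverse | filter_odd | sort_desc ; probe: [9]

Check, running the answer program on each example:
  [-41, 7, 8, -44] -> [-44, 8, 7, -41] -> [7, -41] -> [7, -41]
  [38, -47, -38, -44, 6, -43, 42, -47, 22] -> [22, -47, 42, -43, 6, -44, -38, -47, 38] -> [-47, -43, -47] -> [-43, -47, -47]
  [-33, 44, 5, 11] -> [11, 5, 44, -33] -> [11, 5, -33] -> [11, 5, -33]
  [-22, 32, 45] -> [45, 32, -22] -> [45] -> [45]
  probe: [24, 9, 48, 44] -> [44, 48, 9, 24] -> [9] -> [9]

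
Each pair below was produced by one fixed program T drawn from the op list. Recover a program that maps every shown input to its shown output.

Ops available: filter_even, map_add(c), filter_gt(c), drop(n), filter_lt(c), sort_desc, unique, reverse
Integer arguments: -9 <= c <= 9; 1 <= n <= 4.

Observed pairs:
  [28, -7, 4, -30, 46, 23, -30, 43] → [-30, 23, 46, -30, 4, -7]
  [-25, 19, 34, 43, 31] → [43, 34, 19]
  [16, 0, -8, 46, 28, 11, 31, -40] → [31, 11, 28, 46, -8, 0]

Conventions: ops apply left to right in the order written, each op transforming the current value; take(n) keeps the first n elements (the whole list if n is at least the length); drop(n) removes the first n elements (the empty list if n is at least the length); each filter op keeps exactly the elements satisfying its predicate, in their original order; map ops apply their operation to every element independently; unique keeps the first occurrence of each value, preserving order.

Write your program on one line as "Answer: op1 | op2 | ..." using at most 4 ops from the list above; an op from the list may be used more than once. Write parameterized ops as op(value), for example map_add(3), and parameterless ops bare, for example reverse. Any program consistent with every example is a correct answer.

drop(1) | reverse | drop(1)

Check, running the answer program on each example:
  [28, -7, 4, -30, 46, 23, -30, 43] -> [-7, 4, -30, 46, 23, -30, 43] -> [43, -30, 23, 46, -30, 4, -7] -> [-30, 23, 46, -30, 4, -7]
  [-25, 19, 34, 43, 31] -> [19, 34, 43, 31] -> [31, 43, 34, 19] -> [43, 34, 19]
  [16, 0, -8, 46, 28, 11, 31, -40] -> [0, -8, 46, 28, 11, 31, -40] -> [-40, 31, 11, 28, 46, -8, 0] -> [31, 11, 28, 46, -8, 0]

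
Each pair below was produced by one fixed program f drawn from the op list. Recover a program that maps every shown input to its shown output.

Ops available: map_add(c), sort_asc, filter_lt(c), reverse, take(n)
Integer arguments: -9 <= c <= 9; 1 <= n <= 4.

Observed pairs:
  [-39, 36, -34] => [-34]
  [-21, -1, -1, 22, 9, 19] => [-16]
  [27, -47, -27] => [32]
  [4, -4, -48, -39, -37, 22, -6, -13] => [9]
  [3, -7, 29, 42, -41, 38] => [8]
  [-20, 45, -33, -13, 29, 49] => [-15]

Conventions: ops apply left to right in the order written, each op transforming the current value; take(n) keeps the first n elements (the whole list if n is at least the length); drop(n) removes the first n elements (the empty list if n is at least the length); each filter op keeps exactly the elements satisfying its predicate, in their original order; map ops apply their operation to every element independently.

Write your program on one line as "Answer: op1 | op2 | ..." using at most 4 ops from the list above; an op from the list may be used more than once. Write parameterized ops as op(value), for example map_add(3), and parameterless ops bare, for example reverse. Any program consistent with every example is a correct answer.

map_add(5) | take(4) | take(3) | take(1)

Check, running the answer program on each example:
  [-39, 36, -34] -> [-34, 41, -29] -> [-34, 41, -29] -> [-34, 41, -29] -> [-34]
  [-21, -1, -1, 22, 9, 19] -> [-16, 4, 4, 27, 14, 24] -> [-16, 4, 4, 27] -> [-16, 4, 4] -> [-16]
  [27, -47, -27] -> [32, -42, -22] -> [32, -42, -22] -> [32, -42, -22] -> [32]
  [4, -4, -48, -39, -37, 22, -6, -13] -> [9, 1, -43, -34, -32, 27, -1, -8] -> [9, 1, -43, -34] -> [9, 1, -43] -> [9]
  [3, -7, 29, 42, -41, 38] -> [8, -2, 34, 47, -36, 43] -> [8, -2, 34, 47] -> [8, -2, 34] -> [8]
  [-20, 45, -33, -13, 29, 49] -> [-15, 50, -28, -8, 34, 54] -> [-15, 50, -28, -8] -> [-15, 50, -28] -> [-15]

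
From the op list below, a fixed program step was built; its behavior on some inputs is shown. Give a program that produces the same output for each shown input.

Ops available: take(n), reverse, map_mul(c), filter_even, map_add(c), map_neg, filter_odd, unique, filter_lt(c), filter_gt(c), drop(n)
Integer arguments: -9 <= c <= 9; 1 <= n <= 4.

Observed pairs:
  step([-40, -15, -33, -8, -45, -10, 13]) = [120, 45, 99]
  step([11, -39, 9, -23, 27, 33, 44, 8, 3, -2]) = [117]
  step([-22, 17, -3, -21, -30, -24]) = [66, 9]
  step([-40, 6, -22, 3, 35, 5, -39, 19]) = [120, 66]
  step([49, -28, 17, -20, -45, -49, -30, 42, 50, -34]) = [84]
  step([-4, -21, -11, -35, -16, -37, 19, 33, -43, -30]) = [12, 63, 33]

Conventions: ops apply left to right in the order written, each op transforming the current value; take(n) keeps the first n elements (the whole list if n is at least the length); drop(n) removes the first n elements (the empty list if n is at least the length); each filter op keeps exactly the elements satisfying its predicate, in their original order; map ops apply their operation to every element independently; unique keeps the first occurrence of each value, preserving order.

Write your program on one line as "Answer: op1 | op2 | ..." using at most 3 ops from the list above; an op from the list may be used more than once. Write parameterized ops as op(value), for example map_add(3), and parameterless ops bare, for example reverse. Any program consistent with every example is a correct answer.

take(3) | filter_lt(1) | map_mul(-3)

Check, running the answer program on each example:
  [-40, -15, -33, -8, -45, -10, 13] -> [-40, -15, -33] -> [-40, -15, -33] -> [120, 45, 99]
  [11, -39, 9, -23, 27, 33, 44, 8, 3, -2] -> [11, -39, 9] -> [-39] -> [117]
  [-22, 17, -3, -21, -30, -24] -> [-22, 17, -3] -> [-22, -3] -> [66, 9]
  [-40, 6, -22, 3, 35, 5, -39, 19] -> [-40, 6, -22] -> [-40, -22] -> [120, 66]
  [49, -28, 17, -20, -45, -49, -30, 42, 50, -34] -> [49, -28, 17] -> [-28] -> [84]
  [-4, -21, -11, -35, -16, -37, 19, 33, -43, -30] -> [-4, -21, -11] -> [-4, -21, -11] -> [12, 63, 33]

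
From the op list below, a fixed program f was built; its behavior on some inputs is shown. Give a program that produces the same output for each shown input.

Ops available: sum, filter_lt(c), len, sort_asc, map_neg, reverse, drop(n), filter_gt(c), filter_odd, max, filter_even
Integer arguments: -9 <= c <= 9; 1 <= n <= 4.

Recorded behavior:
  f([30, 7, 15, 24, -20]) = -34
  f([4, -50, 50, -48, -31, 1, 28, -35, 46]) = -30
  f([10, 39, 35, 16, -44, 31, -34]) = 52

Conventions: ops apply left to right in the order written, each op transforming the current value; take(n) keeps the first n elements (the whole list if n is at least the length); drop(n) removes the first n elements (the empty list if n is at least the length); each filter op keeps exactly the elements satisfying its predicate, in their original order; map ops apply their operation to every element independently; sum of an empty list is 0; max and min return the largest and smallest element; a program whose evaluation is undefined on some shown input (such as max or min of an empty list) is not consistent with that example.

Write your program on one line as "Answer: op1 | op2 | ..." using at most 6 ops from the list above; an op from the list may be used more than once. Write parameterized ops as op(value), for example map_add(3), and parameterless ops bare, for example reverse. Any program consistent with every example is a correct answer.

sort_asc | filter_even | map_neg | reverse | sum

Check, running the answer program on each example:
  [30, 7, 15, 24, -20] -> [-20, 7, 15, 24, 30] -> [-20, 24, 30] -> [20, -24, -30] -> [-30, -24, 20] -> -34
  [4, -50, 50, -48, -31, 1, 28, -35, 46] -> [-50, -48, -35, -31, 1, 4, 28, 46, 50] -> [-50, -48, 4, 28, 46, 50] -> [50, 48, -4, -28, -46, -50] -> [-50, -46, -28, -4, 48, 50] -> -30
  [10, 39, 35, 16, -44, 31, -34] -> [-44, -34, 10, 16, 31, 35, 39] -> [-44, -34, 10, 16] -> [44, 34, -10, -16] -> [-16, -10, 34, 44] -> 52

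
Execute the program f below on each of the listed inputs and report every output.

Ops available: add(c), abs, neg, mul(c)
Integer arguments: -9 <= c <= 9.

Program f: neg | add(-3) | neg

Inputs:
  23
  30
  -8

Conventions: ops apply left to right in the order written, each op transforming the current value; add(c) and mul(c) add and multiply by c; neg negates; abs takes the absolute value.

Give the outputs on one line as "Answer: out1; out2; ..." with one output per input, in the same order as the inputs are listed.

Execution, op by op:
  23 -> -23 -> -26 -> 26
  30 -> -30 -> -33 -> 33
  -8 -> 8 -> 5 -> -5

26; 33; -5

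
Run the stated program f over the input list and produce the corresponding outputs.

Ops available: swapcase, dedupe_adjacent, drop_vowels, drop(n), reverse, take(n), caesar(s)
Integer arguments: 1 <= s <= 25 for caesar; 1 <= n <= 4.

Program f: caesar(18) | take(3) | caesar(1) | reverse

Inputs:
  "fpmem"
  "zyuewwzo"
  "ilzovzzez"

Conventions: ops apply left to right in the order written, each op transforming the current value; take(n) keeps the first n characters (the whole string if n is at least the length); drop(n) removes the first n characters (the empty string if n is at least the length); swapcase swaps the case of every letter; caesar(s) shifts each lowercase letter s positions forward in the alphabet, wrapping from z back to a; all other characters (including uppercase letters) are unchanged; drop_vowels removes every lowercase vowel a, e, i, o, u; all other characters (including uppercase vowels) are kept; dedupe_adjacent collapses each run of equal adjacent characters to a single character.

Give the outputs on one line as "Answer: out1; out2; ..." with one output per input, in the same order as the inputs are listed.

"fiy"; "nrs"; "seb"

Execution, op by op:
  "fpmem" -> "xhewe" -> "xhe" -> "yif" -> "fiy"
  "zyuewwzo" -> "rqmwoorg" -> "rqm" -> "srn" -> "nrs"
  "ilzovzzez" -> "adrgnrrwr" -> "adr" -> "bes" -> "seb"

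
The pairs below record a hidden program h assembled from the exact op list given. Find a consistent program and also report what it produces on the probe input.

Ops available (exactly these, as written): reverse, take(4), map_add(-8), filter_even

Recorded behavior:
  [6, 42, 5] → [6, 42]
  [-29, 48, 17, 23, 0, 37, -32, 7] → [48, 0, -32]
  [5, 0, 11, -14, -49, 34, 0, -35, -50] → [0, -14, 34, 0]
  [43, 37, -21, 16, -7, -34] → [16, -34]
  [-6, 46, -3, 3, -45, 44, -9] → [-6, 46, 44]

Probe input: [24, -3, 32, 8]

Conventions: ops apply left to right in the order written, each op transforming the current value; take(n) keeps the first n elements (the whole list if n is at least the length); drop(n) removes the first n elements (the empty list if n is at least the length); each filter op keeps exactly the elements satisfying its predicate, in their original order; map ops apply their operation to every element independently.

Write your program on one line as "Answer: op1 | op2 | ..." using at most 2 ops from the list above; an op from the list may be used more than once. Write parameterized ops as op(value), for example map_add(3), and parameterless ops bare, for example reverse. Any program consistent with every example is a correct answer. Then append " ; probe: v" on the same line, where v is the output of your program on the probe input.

filter_even | take(4) ; probe: [24, 32, 8]

Check, running the answer program on each example:
  [6, 42, 5] -> [6, 42] -> [6, 42]
  [-29, 48, 17, 23, 0, 37, -32, 7] -> [48, 0, -32] -> [48, 0, -32]
  [5, 0, 11, -14, -49, 34, 0, -35, -50] -> [0, -14, 34, 0, -50] -> [0, -14, 34, 0]
  [43, 37, -21, 16, -7, -34] -> [16, -34] -> [16, -34]
  [-6, 46, -3, 3, -45, 44, -9] -> [-6, 46, 44] -> [-6, 46, 44]
  probe: [24, -3, 32, 8] -> [24, 32, 8] -> [24, 32, 8]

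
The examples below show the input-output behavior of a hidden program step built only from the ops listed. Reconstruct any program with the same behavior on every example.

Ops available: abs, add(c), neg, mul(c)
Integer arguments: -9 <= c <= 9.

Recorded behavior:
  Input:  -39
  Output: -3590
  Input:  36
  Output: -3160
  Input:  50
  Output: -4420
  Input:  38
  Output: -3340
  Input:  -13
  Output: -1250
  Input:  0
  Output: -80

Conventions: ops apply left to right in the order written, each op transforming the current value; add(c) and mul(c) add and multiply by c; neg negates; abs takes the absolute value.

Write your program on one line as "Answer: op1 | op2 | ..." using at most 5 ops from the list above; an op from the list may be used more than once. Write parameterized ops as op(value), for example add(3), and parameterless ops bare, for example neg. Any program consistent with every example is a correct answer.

mul(-9) | add(8) | mul(-2) | abs | mul(-5)

Check, running the answer program on each example:
  -39 -> 351 -> 359 -> -718 -> 718 -> -3590
  36 -> -324 -> -316 -> 632 -> 632 -> -3160
  50 -> -450 -> -442 -> 884 -> 884 -> -4420
  38 -> -342 -> -334 -> 668 -> 668 -> -3340
  -13 -> 117 -> 125 -> -250 -> 250 -> -1250
  0 -> 0 -> 8 -> -16 -> 16 -> -80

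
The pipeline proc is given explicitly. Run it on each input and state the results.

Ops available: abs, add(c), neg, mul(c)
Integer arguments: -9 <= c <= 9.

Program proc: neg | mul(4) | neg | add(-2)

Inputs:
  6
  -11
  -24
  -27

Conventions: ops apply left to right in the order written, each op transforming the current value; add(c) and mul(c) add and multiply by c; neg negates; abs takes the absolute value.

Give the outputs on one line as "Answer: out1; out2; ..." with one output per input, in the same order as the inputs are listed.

Execution, op by op:
  6 -> -6 -> -24 -> 24 -> 22
  -11 -> 11 -> 44 -> -44 -> -46
  -24 -> 24 -> 96 -> -96 -> -98
  -27 -> 27 -> 108 -> -108 -> -110

22; -46; -98; -110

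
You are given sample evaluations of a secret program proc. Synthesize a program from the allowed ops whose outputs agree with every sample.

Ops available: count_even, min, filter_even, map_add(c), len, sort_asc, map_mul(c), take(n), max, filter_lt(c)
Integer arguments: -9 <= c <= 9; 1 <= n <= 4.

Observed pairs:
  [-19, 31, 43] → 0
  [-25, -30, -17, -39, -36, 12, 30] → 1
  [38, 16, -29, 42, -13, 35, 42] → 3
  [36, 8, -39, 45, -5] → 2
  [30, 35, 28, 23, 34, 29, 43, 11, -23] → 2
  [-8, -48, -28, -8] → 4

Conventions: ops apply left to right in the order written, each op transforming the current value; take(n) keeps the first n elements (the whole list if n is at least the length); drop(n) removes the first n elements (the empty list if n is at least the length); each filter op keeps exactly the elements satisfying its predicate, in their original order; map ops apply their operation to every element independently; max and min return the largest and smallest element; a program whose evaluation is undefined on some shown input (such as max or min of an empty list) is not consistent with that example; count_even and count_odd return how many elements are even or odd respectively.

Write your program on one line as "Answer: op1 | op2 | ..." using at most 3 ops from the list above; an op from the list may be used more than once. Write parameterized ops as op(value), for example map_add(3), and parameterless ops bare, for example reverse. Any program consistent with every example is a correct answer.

take(4) | filter_even | count_even

Check, running the answer program on each example:
  [-19, 31, 43] -> [-19, 31, 43] -> [] -> 0
  [-25, -30, -17, -39, -36, 12, 30] -> [-25, -30, -17, -39] -> [-30] -> 1
  [38, 16, -29, 42, -13, 35, 42] -> [38, 16, -29, 42] -> [38, 16, 42] -> 3
  [36, 8, -39, 45, -5] -> [36, 8, -39, 45] -> [36, 8] -> 2
  [30, 35, 28, 23, 34, 29, 43, 11, -23] -> [30, 35, 28, 23] -> [30, 28] -> 2
  [-8, -48, -28, -8] -> [-8, -48, -28, -8] -> [-8, -48, -28, -8] -> 4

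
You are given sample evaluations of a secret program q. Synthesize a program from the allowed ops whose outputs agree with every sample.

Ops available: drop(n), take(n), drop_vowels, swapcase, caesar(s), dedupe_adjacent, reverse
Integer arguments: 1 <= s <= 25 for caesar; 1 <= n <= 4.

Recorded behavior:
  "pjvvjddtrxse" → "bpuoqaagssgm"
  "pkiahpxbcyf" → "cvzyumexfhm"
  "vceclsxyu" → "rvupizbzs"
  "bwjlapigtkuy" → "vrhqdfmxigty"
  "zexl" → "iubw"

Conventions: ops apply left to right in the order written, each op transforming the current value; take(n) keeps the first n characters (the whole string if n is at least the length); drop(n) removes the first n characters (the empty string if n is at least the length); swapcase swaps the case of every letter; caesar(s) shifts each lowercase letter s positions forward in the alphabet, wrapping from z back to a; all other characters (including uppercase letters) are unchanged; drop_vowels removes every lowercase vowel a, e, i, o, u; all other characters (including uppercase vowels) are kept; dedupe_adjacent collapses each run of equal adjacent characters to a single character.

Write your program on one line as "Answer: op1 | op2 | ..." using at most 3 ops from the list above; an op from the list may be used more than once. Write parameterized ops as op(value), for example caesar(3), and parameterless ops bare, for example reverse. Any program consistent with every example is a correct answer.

reverse | caesar(23)

Check, running the answer program on each example:
  "pjvvjddtrxse" -> "esxrtddjvvjp" -> "bpuoqaagssgm"
  "pkiahpxbcyf" -> "fycbxphaikp" -> "cvzyumexfhm"
  "vceclsxyu" -> "uyxslcecv" -> "rvupizbzs"
  "bwjlapigtkuy" -> "yuktgipaljwb" -> "vrhqdfmxigty"
  "zexl" -> "lxez" -> "iubw"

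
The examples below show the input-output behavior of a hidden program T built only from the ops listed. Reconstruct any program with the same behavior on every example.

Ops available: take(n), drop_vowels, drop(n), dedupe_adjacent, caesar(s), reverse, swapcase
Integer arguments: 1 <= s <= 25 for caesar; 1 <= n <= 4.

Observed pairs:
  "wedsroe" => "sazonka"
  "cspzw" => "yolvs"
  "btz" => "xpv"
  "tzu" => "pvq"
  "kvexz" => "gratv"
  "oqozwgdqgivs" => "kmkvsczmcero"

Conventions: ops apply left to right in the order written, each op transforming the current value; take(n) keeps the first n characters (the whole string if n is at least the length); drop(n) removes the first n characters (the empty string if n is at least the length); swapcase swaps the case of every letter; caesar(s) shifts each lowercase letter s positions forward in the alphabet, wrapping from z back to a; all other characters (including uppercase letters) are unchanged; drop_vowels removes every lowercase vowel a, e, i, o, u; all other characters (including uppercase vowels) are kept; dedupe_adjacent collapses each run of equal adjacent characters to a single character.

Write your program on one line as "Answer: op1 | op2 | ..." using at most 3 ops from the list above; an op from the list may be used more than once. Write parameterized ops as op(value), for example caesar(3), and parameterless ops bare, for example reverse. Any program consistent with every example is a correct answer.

caesar(18) | caesar(4)

Check, running the answer program on each example:
  "wedsroe" -> "owvkjgw" -> "sazonka"
  "cspzw" -> "ukhro" -> "yolvs"
  "btz" -> "tlr" -> "xpv"
  "tzu" -> "lrm" -> "pvq"
  "kvexz" -> "cnwpr" -> "gratv"
  "oqozwgdqgivs" -> "gigroyviyank" -> "kmkvsczmcero"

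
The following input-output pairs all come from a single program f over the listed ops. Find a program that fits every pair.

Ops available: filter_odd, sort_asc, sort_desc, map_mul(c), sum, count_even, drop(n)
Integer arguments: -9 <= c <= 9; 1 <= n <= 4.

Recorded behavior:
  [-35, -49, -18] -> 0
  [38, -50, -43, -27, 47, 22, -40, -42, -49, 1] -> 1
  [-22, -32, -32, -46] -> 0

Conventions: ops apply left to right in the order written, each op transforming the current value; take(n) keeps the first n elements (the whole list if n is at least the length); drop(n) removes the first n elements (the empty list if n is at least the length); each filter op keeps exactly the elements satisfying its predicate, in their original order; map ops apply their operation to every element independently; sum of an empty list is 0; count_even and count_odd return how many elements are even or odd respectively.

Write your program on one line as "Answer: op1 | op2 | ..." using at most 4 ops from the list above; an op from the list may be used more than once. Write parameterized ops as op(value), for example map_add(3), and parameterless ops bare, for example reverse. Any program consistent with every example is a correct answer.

filter_odd | drop(4) | sum

Check, running the answer program on each example:
  [-35, -49, -18] -> [-35, -49] -> [] -> 0
  [38, -50, -43, -27, 47, 22, -40, -42, -49, 1] -> [-43, -27, 47, -49, 1] -> [1] -> 1
  [-22, -32, -32, -46] -> [] -> [] -> 0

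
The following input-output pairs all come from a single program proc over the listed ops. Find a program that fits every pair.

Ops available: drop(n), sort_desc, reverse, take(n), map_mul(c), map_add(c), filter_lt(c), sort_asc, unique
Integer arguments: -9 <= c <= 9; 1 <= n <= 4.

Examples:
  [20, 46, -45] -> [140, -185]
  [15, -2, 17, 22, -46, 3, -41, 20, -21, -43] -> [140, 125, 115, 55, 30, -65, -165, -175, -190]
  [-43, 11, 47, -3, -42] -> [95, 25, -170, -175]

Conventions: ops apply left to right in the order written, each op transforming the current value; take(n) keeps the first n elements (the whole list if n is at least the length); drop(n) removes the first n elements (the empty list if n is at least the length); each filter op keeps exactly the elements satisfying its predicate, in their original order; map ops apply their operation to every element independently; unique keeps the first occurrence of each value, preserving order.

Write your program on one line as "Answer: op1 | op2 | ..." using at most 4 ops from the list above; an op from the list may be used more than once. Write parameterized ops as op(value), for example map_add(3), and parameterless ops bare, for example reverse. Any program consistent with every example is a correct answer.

sort_desc | map_add(8) | map_mul(5) | drop(1)

Check, running the answer program on each example:
  [20, 46, -45] -> [46, 20, -45] -> [54, 28, -37] -> [270, 140, -185] -> [140, -185]
  [15, -2, 17, 22, -46, 3, -41, 20, -21, -43] -> [22, 20, 17, 15, 3, -2, -21, -41, -43, -46] -> [30, 28, 25, 23, 11, 6, -13, -33, -35, -38] -> [150, 140, 125, 115, 55, 30, -65, -165, -175, -190] -> [140, 125, 115, 55, 30, -65, -165, -175, -190]
  [-43, 11, 47, -3, -42] -> [47, 11, -3, -42, -43] -> [55, 19, 5, -34, -35] -> [275, 95, 25, -170, -175] -> [95, 25, -170, -175]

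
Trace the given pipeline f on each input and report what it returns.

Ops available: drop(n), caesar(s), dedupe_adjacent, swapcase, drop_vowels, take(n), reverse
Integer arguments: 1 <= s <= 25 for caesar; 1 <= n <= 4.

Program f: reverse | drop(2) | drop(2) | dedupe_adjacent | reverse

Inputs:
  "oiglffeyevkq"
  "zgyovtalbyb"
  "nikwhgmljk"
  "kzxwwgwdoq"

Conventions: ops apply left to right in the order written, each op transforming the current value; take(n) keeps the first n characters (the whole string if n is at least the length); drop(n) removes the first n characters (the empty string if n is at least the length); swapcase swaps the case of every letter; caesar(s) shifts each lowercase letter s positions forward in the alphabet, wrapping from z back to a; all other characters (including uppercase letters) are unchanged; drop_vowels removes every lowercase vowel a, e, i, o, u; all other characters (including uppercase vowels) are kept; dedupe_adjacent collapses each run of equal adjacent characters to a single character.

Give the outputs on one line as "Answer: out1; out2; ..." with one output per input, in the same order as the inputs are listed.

Execution, op by op:
  "oiglffeyevkq" -> "qkveyefflgio" -> "veyefflgio" -> "yefflgio" -> "yeflgio" -> "oiglfey"
  "zgyovtalbyb" -> "byblatvoygz" -> "blatvoygz" -> "atvoygz" -> "atvoygz" -> "zgyovta"
  "nikwhgmljk" -> "kjlmghwkin" -> "lmghwkin" -> "ghwkin" -> "ghwkin" -> "nikwhg"
  "kzxwwgwdoq" -> "qodwgwwxzk" -> "dwgwwxzk" -> "gwwxzk" -> "gwxzk" -> "kzxwg"

"oiglfey"; "zgyovta"; "nikwhg"; "kzxwg"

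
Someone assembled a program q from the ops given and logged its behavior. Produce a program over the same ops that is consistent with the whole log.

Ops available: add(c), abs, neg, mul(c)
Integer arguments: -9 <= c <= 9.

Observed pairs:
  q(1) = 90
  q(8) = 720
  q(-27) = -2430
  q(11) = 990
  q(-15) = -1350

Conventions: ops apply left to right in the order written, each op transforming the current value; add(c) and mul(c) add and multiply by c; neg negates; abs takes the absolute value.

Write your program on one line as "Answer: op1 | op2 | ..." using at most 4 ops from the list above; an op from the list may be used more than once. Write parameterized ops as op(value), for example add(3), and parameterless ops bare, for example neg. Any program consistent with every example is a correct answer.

mul(-9) | mul(-2) | mul(5)

Check, running the answer program on each example:
  1 -> -9 -> 18 -> 90
  8 -> -72 -> 144 -> 720
  -27 -> 243 -> -486 -> -2430
  11 -> -99 -> 198 -> 990
  -15 -> 135 -> -270 -> -1350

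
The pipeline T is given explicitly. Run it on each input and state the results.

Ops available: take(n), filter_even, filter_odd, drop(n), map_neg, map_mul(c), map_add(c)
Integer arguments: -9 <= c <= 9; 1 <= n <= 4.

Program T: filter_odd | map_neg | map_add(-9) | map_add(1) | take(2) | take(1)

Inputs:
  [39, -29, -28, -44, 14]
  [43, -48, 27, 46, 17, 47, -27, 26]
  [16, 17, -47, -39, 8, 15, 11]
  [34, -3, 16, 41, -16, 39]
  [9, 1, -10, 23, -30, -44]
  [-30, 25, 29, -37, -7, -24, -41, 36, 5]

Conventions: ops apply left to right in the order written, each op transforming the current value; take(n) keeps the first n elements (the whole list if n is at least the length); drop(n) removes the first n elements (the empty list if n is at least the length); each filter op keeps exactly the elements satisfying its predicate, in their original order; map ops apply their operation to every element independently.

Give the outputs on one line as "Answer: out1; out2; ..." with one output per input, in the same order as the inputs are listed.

Execution, op by op:
  [39, -29, -28, -44, 14] -> [39, -29] -> [-39, 29] -> [-48, 20] -> [-47, 21] -> [-47, 21] -> [-47]
  [43, -48, 27, 46, 17, 47, -27, 26] -> [43, 27, 17, 47, -27] -> [-43, -27, -17, -47, 27] -> [-52, -36, -26, -56, 18] -> [-51, -35, -25, -55, 19] -> [-51, -35] -> [-51]
  [16, 17, -47, -39, 8, 15, 11] -> [17, -47, -39, 15, 11] -> [-17, 47, 39, -15, -11] -> [-26, 38, 30, -24, -20] -> [-25, 39, 31, -23, -19] -> [-25, 39] -> [-25]
  [34, -3, 16, 41, -16, 39] -> [-3, 41, 39] -> [3, -41, -39] -> [-6, -50, -48] -> [-5, -49, -47] -> [-5, -49] -> [-5]
  [9, 1, -10, 23, -30, -44] -> [9, 1, 23] -> [-9, -1, -23] -> [-18, -10, -32] -> [-17, -9, -31] -> [-17, -9] -> [-17]
  [-30, 25, 29, -37, -7, -24, -41, 36, 5] -> [25, 29, -37, -7, -41, 5] -> [-25, -29, 37, 7, 41, -5] -> [-34, -38, 28, -2, 32, -14] -> [-33, -37, 29, -1, 33, -13] -> [-33, -37] -> [-33]

[-47]; [-51]; [-25]; [-5]; [-17]; [-33]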